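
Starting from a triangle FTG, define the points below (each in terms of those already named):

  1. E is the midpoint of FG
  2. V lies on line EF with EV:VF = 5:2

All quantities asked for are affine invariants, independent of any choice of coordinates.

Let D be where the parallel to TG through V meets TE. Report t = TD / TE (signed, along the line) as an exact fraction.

Set F = (0, 0), T = (1, 0), G = (0, 1); any affine frame gives the same invariant.
1. E is the midpoint of FG ⇒ E = (0, 1/2)
2. V lies on line EF with EV:VF = 5:2 ⇒ V = (0, 1/7)
through V parallel to TG: direction (-1, 1); meets TE at D = (-5/7, 6/7)
D = T + t·(E−T) with t = 12/7

t = 12/7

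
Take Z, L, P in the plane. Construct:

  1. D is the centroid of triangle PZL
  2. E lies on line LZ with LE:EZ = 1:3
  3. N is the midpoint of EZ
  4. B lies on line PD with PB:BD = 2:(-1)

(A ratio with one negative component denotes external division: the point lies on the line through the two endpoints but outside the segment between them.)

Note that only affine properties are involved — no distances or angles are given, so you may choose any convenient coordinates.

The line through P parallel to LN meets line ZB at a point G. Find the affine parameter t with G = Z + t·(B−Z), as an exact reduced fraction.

Choose coordinates Z = (0, 0), L = (1, 0), P = (0, 1).
1. D is the centroid of triangle PZL ⇒ D = (1/3, 1/3)
2. E lies on line LZ with LE:EZ = 1:3 ⇒ E = (3/4, 0)
3. N is the midpoint of EZ ⇒ N = (3/8, 0)
4. B lies on line PD with PB:BD = 2:(-1) ⇒ B = (2/3, -1/3)
through P parallel to LN: direction (-5/8, 0); meets ZB at G = (-2, 1)
G = Z + t·(B−Z) with t = -3

t = -3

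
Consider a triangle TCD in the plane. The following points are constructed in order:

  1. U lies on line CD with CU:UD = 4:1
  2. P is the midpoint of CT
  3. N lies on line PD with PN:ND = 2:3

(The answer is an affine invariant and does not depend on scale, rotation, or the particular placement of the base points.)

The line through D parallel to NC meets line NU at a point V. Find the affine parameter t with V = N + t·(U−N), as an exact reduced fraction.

Set T = (0, 0), C = (1, 0), D = (0, 1); any affine frame gives the same invariant.
1. U lies on line CD with CU:UD = 4:1 ⇒ U = (1/5, 4/5)
2. P is the midpoint of CT ⇒ P = (1/2, 0)
3. N lies on line PD with PN:ND = 2:3 ⇒ N = (3/10, 2/5)
through D parallel to NC: direction (7/10, -2/5); meets NU at V = (7/40, 9/10)
V = N + t·(U−N) with t = 5/4

t = 5/4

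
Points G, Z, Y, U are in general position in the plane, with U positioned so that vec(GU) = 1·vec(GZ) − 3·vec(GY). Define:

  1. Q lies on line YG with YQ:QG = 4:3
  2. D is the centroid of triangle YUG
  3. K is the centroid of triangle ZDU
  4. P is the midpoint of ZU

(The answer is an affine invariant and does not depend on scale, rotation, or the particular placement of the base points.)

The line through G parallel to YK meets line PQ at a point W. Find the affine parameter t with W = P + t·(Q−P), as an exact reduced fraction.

t = 19/13

Set G = (0, 0), Z = (1, 0), Y = (0, 1), U = (1, -3); any affine frame gives the same invariant.
1. Q lies on line YG with YQ:QG = 4:3 ⇒ Q = (0, 3/7)
2. D is the centroid of triangle YUG ⇒ D = (1/3, -2/3)
3. K is the centroid of triangle ZDU ⇒ K = (7/9, -11/9)
4. P is the midpoint of ZU ⇒ P = (1, -3/2)
through G parallel to YK: direction (7/9, -20/9); meets PQ at W = (-6/13, 120/91)
W = P + t·(Q−P) with t = 19/13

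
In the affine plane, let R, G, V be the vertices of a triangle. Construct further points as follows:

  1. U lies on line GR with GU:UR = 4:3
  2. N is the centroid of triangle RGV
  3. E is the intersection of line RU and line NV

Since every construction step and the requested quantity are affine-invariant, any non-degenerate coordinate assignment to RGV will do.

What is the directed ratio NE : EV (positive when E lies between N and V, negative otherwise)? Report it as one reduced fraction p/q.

NE:EV = -1/3

Choose coordinates R = (0, 0), G = (1, 0), V = (0, 1).
1. U lies on line GR with GU:UR = 4:3 ⇒ U = (3/7, 0)
2. N is the centroid of triangle RGV ⇒ N = (1/3, 1/3)
3. E is the intersection of line RU and line NV ⇒ E = (1/2, 0)
E = N + t·(V−N) with t = -1/2, so NE:EV = t:(1−t) = -1/2:3/2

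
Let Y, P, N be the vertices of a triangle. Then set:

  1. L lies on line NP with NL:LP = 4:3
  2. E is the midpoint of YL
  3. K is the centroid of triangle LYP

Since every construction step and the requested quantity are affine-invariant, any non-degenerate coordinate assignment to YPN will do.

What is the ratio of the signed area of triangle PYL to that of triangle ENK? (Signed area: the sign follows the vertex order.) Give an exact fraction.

[PYL]:[ENK] = 18/7

Work in coordinates with Y = (0, 0), P = (1, 0), N = (0, 1).
1. L lies on line NP with NL:LP = 4:3 ⇒ L = (4/7, 3/7)
2. E is the midpoint of YL ⇒ E = (2/7, 3/14)
3. K is the centroid of triangle LYP ⇒ K = (11/21, 1/7)
2·[PYL] = -3/7, 2·[ENK] = -1/6
[PYL]:[ENK] = -3/7:-1/6 = 18/7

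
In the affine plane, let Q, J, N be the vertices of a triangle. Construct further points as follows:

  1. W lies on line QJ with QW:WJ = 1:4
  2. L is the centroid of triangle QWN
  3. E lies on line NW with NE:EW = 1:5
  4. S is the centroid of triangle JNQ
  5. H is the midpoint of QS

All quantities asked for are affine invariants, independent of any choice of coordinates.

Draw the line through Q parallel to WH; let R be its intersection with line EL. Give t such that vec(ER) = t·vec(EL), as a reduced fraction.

Set Q = (0, 0), J = (1, 0), N = (0, 1); any affine frame gives the same invariant.
1. W lies on line QJ with QW:WJ = 1:4 ⇒ W = (1/5, 0)
2. L is the centroid of triangle QWN ⇒ L = (1/15, 1/3)
3. E lies on line NW with NE:EW = 1:5 ⇒ E = (1/30, 5/6)
4. S is the centroid of triangle JNQ ⇒ S = (1/3, 1/3)
5. H is the midpoint of QS ⇒ H = (1/6, 1/6)
through Q parallel to WH: direction (-1/30, 1/6); meets EL at R = (2/15, -2/3)
R = E + t·(L−E) with t = 3

t = 3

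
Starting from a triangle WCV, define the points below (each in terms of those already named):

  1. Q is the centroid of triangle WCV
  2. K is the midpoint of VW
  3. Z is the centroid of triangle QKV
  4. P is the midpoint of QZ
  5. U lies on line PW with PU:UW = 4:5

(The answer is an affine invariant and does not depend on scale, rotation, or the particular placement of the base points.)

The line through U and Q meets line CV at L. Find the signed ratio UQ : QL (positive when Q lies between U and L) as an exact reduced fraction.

Set W = (0, 0), C = (1, 0), V = (0, 1); any affine frame gives the same invariant.
1. Q is the centroid of triangle WCV ⇒ Q = (1/3, 1/3)
2. K is the midpoint of VW ⇒ K = (0, 1/2)
3. Z is the centroid of triangle QKV ⇒ Z = (1/9, 11/18)
4. P is the midpoint of QZ ⇒ P = (2/9, 17/36)
5. U lies on line PW with PU:UW = 4:5 ⇒ U = (10/81, 85/324)
line UQ meets CV at L = (53/91, 38/91)
Q = U + t·(L−U) with t = 91/199, so UQ:QL = 91/199:108/199

UQ:QL = 91/108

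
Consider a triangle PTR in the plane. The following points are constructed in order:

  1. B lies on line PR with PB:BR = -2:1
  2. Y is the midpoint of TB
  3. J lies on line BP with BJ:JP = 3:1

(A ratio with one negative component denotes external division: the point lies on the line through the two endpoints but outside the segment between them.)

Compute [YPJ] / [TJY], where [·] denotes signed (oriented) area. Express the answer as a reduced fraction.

Work in coordinates with P = (0, 0), T = (1, 0), R = (0, 1).
1. B lies on line PR with PB:BR = -2:1 ⇒ B = (0, 2)
2. Y is the midpoint of TB ⇒ Y = (1/2, 1)
3. J lies on line BP with BJ:JP = 3:1 ⇒ J = (0, 1/2)
2·[YPJ] = -1/4, 2·[TJY] = -3/4
[YPJ]:[TJY] = -1/4:-3/4 = 1/3

[YPJ]:[TJY] = 1/3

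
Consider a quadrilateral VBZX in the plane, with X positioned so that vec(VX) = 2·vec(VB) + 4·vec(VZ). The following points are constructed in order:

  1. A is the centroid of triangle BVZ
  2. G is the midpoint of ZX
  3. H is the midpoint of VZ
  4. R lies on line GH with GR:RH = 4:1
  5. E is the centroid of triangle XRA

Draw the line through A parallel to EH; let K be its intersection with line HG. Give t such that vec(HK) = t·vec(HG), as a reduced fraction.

t = -5/4

Assign V = (0, 0), B = (1, 0), Z = (0, 1), X = (2, 4) — the answer is frame-independent, so this choice is without loss of generality.
1. A is the centroid of triangle BVZ ⇒ A = (1/3, 1/3)
2. G is the midpoint of ZX ⇒ G = (1, 5/2)
3. H is the midpoint of VZ ⇒ H = (0, 1/2)
4. R lies on line GH with GR:RH = 4:1 ⇒ R = (1/5, 9/10)
5. E is the centroid of triangle XRA ⇒ E = (38/45, 157/90)
through A parallel to EH: direction (-38/45, -56/45); meets HG at K = (-5/4, -2)
K = H + t·(G−H) with t = -5/4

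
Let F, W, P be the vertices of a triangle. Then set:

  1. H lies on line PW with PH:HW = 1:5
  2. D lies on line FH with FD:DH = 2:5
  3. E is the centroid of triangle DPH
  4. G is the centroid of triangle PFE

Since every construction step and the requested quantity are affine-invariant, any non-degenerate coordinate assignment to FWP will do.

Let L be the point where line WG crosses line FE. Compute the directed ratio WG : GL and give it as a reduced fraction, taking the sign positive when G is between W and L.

Assign F = (0, 0), W = (1, 0), P = (0, 1) — the answer is frame-independent, so this choice is without loss of generality.
1. H lies on line PW with PH:HW = 1:5 ⇒ H = (1/6, 5/6)
2. D lies on line FH with FD:DH = 2:5 ⇒ D = (1/21, 5/21)
3. E is the centroid of triangle DPH ⇒ E = (1/14, 29/42)
4. G is the centroid of triangle PFE ⇒ G = (1/42, 71/126)
line WG meets FE at L = (71/1260, 2059/3780)
G = W + t·(L−W) with t = 30/29, so WG:GL = 30/29:-1/29

WG:GL = -30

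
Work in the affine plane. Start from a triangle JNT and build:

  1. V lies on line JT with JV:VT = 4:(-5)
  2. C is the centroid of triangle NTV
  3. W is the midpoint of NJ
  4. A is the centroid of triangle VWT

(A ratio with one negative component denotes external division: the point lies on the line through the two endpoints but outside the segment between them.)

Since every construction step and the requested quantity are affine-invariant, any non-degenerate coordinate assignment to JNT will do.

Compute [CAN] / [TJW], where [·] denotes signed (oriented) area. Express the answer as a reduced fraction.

[CAN]:[TJW] = -1/3

Assign J = (0, 0), N = (1, 0), T = (0, 1) — the answer is frame-independent, so this choice is without loss of generality.
1. V lies on line JT with JV:VT = 4:(-5) ⇒ V = (0, -4)
2. C is the centroid of triangle NTV ⇒ C = (1/3, -1)
3. W is the midpoint of NJ ⇒ W = (1/2, 0)
4. A is the centroid of triangle VWT ⇒ A = (1/6, -1)
2·[CAN] = -1/6, 2·[TJW] = 1/2
[CAN]:[TJW] = -1/6:1/2 = -1/3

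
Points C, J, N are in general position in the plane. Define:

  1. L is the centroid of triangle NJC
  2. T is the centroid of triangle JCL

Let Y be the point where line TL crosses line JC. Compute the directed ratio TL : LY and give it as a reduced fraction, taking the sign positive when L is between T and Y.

Work in coordinates with C = (0, 0), J = (1, 0), N = (0, 1).
1. L is the centroid of triangle NJC ⇒ L = (1/3, 1/3)
2. T is the centroid of triangle JCL ⇒ T = (4/9, 1/9)
line TL meets JC at Y = (1/2, 0)
L = T + t·(Y−T) with t = -2, so TL:LY = -2:3

TL:LY = -2/3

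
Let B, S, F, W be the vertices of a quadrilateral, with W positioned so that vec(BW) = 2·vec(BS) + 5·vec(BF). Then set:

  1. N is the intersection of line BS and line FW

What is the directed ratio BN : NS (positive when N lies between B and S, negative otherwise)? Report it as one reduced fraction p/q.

Work in coordinates with B = (0, 0), S = (1, 0), F = (0, 1), W = (2, 5).
1. N is the intersection of line BS and line FW ⇒ N = (-1/2, 0)
N = B + t·(S−B) with t = -1/2, so BN:NS = t:(1−t) = -1/2:3/2

BN:NS = -1/3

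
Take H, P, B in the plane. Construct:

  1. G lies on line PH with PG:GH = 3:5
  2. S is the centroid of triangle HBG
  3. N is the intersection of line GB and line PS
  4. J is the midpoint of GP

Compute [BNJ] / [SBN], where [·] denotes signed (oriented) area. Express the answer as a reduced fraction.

Set H = (0, 0), P = (1, 0), B = (0, 1); any affine frame gives the same invariant.
1. G lies on line PH with PG:GH = 3:5 ⇒ G = (5/8, 0)
2. S is the centroid of triangle HBG ⇒ S = (5/24, 1/3)
3. N is the intersection of line GB and line PS ⇒ N = (55/112, 3/14)
4. J is the midpoint of GP ⇒ J = (13/16, 0)
2·[BNJ] = 33/224, 2·[SBN] = -55/336
[BNJ]:[SBN] = 33/224:-55/336 = -9/10

[BNJ]:[SBN] = -9/10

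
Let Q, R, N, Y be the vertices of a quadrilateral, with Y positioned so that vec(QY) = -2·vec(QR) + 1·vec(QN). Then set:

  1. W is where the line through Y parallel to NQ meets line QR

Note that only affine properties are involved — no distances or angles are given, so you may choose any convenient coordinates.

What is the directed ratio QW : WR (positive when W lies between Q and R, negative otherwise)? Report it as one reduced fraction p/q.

QW:WR = -2/3

Assign Q = (0, 0), R = (1, 0), N = (0, 1), Y = (-2, 1) — the answer is frame-independent, so this choice is without loss of generality.
1. W is where the line through Y parallel to NQ meets line QR ⇒ W = (-2, 0)
W = Q + t·(R−Q) with t = -2, so QW:WR = t:(1−t) = -2:3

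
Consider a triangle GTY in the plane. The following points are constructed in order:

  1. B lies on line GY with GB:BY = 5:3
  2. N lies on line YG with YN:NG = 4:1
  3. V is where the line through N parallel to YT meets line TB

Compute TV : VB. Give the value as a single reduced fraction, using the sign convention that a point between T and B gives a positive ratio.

TV:VB = -32/17

Set G = (0, 0), T = (1, 0), Y = (0, 1); any affine frame gives the same invariant.
1. B lies on line GY with GB:BY = 5:3 ⇒ B = (0, 5/8)
2. N lies on line YG with YN:NG = 4:1 ⇒ N = (0, 1/5)
3. V is where the line through N parallel to YT meets line TB ⇒ V = (-17/15, 4/3)
V = T + t·(B−T) with t = 32/15, so TV:VB = t:(1−t) = 32/15:-17/15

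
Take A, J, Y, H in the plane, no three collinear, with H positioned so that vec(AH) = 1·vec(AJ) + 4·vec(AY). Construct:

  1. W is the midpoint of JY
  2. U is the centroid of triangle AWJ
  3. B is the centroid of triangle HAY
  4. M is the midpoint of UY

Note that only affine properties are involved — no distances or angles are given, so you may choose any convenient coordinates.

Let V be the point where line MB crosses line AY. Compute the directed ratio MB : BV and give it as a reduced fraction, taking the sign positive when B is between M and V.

MB:BV = -1/4

Set A = (0, 0), J = (1, 0), Y = (0, 1), H = (1, 4); any affine frame gives the same invariant.
1. W is the midpoint of JY ⇒ W = (1/2, 1/2)
2. U is the centroid of triangle AWJ ⇒ U = (1/2, 1/6)
3. B is the centroid of triangle HAY ⇒ B = (1/3, 5/3)
4. M is the midpoint of UY ⇒ M = (1/4, 7/12)
line MB meets AY at V = (0, -8/3)
B = M + t·(V−M) with t = -1/3, so MB:BV = -1/3:4/3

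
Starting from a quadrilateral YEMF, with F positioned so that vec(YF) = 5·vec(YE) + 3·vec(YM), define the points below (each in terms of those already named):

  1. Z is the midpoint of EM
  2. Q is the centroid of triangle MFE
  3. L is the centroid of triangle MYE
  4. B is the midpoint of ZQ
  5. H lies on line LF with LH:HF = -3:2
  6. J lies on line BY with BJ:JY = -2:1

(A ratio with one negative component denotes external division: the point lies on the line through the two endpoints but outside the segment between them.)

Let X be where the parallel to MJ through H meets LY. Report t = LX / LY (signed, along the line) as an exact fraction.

Set Y = (0, 0), E = (1, 0), M = (0, 1), F = (5, 3); any affine frame gives the same invariant.
1. Z is the midpoint of EM ⇒ Z = (1/2, 1/2)
2. Q is the centroid of triangle MFE ⇒ Q = (2, 4/3)
3. L is the centroid of triangle MYE ⇒ L = (1/3, 1/3)
4. B is the midpoint of ZQ ⇒ B = (5/4, 11/12)
5. H lies on line LF with LH:HF = -3:2 ⇒ H = (43/3, 25/3)
6. J lies on line BY with BJ:JY = -2:1 ⇒ J = (-5/4, -11/12)
through H parallel to MJ: direction (-5/4, -23/12); meets LY at X = (307/12, 307/12)
X = L + t·(Y−L) with t = -303/4

t = -303/4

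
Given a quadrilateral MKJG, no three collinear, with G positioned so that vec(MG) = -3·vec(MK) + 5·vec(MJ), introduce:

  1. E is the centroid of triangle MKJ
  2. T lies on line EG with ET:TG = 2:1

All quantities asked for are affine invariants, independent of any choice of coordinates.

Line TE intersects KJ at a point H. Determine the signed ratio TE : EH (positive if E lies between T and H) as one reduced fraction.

Set M = (0, 0), K = (1, 0), J = (0, 1), G = (-3, 5); any affine frame gives the same invariant.
1. E is the centroid of triangle MKJ ⇒ E = (1/3, 1/3)
2. T lies on line EG with ET:TG = 2:1 ⇒ T = (-17/9, 31/9)
line TE meets KJ at H = (-1/2, 3/2)
E = T + t·(H−T) with t = 8/5, so TE:EH = 8/5:-3/5

TE:EH = -8/3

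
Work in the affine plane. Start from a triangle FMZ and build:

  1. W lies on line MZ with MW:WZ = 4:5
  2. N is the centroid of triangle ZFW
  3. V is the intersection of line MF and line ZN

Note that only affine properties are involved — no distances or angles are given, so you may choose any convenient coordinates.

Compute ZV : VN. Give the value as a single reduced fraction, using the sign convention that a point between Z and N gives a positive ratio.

Assign F = (0, 0), M = (1, 0), Z = (0, 1) — the answer is frame-independent, so this choice is without loss of generality.
1. W lies on line MZ with MW:WZ = 4:5 ⇒ W = (5/9, 4/9)
2. N is the centroid of triangle ZFW ⇒ N = (5/27, 13/27)
3. V is the intersection of line MF and line ZN ⇒ V = (5/14, 0)
V = Z + t·(N−Z) with t = 27/14, so ZV:VN = t:(1−t) = 27/14:-13/14

ZV:VN = -27/13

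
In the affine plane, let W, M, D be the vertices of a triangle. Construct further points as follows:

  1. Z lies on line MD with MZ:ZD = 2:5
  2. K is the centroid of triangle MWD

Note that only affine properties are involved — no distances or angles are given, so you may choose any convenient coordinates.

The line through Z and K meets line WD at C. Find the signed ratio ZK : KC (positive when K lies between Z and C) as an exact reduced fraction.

ZK:KC = 8/7

Work in coordinates with W = (0, 0), M = (1, 0), D = (0, 1).
1. Z lies on line MD with MZ:ZD = 2:5 ⇒ Z = (5/7, 2/7)
2. K is the centroid of triangle MWD ⇒ K = (1/3, 1/3)
line ZK meets WD at C = (0, 3/8)
K = Z + t·(C−Z) with t = 8/15, so ZK:KC = 8/15:7/15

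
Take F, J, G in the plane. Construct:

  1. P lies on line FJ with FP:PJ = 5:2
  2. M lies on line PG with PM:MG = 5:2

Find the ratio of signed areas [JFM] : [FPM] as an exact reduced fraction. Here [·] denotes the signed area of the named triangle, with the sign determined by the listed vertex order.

Set F = (0, 0), J = (1, 0), G = (0, 1); any affine frame gives the same invariant.
1. P lies on line FJ with FP:PJ = 5:2 ⇒ P = (5/7, 0)
2. M lies on line PG with PM:MG = 5:2 ⇒ M = (10/49, 5/7)
2·[JFM] = -5/7, 2·[FPM] = 25/49
[JFM]:[FPM] = -5/7:25/49 = -7/5

[JFM]:[FPM] = -7/5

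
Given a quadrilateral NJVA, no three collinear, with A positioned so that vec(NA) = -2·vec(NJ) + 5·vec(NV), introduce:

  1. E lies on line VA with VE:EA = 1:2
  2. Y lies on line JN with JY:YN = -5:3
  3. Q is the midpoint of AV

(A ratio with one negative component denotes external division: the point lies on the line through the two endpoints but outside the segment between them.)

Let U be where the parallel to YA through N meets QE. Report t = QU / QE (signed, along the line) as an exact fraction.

t = 21/8

Set N = (0, 0), J = (1, 0), V = (0, 1), A = (-2, 5); any affine frame gives the same invariant.
1. E lies on line VA with VE:EA = 1:2 ⇒ E = (-2/3, 7/3)
2. Y lies on line JN with JY:YN = -5:3 ⇒ Y = (-3/2, 0)
3. Q is the midpoint of AV ⇒ Q = (-1, 3)
through N parallel to YA: direction (-1/2, 5); meets QE at U = (-1/8, 5/4)
U = Q + t·(E−Q) with t = 21/8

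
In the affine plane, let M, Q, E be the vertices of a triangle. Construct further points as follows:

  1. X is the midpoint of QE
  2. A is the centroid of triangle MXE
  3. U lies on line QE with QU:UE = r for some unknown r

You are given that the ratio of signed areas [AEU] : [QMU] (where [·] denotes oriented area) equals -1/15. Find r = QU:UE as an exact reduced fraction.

r = -5

Set M = (0, 0), Q = (1, 0), E = (0, 1); any affine frame gives the same invariant.
1. X is the midpoint of QE ⇒ X = (1/2, 1/2)
2. A is the centroid of triangle MXE ⇒ A = (1/6, 1/2)
3. With QU:UE = r, write λ = r/(r+1) so U = Q + λ·(E−Q); U is affine-linear in λ
Every point depending on U is an affine combination of U and λ-independent points, so each such coordinate is linear in λ; the λ² term in each signed area is a multiple of (E−Q)×(E−Q) = 0, so 2·[AEU] and 2·[QMU] are each linear in λ. Evaluating at λ=0 and λ=1:
  2·[AEU] = 1/3·λ − 1/3,   2·[QMU] = −λ
So [AEU]:[QMU] = (1/3·λ − 1/3) / (−λ). Setting this equal to -1/15:
  1/3·λ − 1/3 = -1/15·(−λ)  ⇒  λ = 5/4
Then r = λ/(1−λ) = (5/4)/(-1/4) = -5. Check: with r = -5, U = (-1/4, 5/4) and [AEU]:[QMU] = -1/15 as required.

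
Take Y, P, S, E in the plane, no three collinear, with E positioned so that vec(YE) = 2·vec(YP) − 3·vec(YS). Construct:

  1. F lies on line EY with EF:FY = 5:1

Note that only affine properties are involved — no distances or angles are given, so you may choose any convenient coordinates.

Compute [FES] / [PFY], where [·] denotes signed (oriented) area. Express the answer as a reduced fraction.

Set Y = (0, 0), P = (1, 0), S = (0, 1), E = (2, -3); any affine frame gives the same invariant.
1. F lies on line EY with EF:FY = 5:1 ⇒ F = (1/3, -1/2)
2·[FES] = 5/3, 2·[PFY] = -1/2
[FES]:[PFY] = 5/3:-1/2 = -10/3

[FES]:[PFY] = -10/3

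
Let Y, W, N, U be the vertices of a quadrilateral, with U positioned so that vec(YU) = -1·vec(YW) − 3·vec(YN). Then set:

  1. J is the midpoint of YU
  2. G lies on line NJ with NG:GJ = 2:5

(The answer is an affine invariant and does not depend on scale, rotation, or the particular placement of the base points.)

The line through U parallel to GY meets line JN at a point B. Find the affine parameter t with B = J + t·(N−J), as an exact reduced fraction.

Assign Y = (0, 0), W = (1, 0), N = (0, 1), U = (-1, -3) — the answer is frame-independent, so this choice is without loss of generality.
1. J is the midpoint of YU ⇒ J = (-1/2, -3/2)
2. G lies on line NJ with NG:GJ = 2:5 ⇒ G = (-1/7, 2/7)
through U parallel to GY: direction (1/7, -2/7); meets JN at B = (-6/7, -23/7)
B = J + t·(N−J) with t = -5/7

t = -5/7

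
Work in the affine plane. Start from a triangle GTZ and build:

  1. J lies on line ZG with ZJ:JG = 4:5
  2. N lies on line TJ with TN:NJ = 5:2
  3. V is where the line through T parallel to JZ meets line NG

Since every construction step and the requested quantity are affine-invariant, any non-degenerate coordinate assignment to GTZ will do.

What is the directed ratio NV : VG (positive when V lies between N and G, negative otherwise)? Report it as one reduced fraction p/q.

NV:VG = -5/7

Assign G = (0, 0), T = (1, 0), Z = (0, 1) — the answer is frame-independent, so this choice is without loss of generality.
1. J lies on line ZG with ZJ:JG = 4:5 ⇒ J = (0, 5/9)
2. N lies on line TJ with TN:NJ = 5:2 ⇒ N = (2/7, 25/63)
3. V is where the line through T parallel to JZ meets line NG ⇒ V = (1, 25/18)
V = N + t·(G−N) with t = -5/2, so NV:VG = t:(1−t) = -5/2:7/2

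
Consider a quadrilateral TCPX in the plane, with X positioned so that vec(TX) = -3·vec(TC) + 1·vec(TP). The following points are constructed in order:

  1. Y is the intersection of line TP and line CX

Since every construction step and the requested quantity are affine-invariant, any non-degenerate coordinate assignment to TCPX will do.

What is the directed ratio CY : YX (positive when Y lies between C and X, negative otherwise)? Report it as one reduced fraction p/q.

CY:YX = 1/3

Set T = (0, 0), C = (1, 0), P = (0, 1), X = (-3, 1); any affine frame gives the same invariant.
1. Y is the intersection of line TP and line CX ⇒ Y = (0, 1/4)
Y = C + t·(X−C) with t = 1/4, so CY:YX = t:(1−t) = 1/4:3/4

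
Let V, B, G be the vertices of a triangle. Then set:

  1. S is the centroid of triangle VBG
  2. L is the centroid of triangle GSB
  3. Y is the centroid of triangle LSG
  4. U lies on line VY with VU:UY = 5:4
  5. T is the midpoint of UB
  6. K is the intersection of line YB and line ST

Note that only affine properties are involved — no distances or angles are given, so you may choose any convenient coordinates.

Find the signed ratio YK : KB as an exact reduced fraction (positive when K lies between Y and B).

Assign V = (0, 0), B = (1, 0), G = (0, 1) — the answer is frame-independent, so this choice is without loss of generality.
1. S is the centroid of triangle VBG ⇒ S = (1/3, 1/3)
2. L is the centroid of triangle GSB ⇒ L = (4/9, 4/9)
3. Y is the centroid of triangle LSG ⇒ Y = (7/27, 16/27)
4. U lies on line VY with VU:UY = 5:4 ⇒ U = (35/243, 80/243)
5. T is the midpoint of UB ⇒ T = (139/243, 40/243)
6. K is the intersection of line YB and line ST ⇒ K = (67/27, -32/27)
K = Y + t·(B−Y) with t = 3, so YK:KB = t:(1−t) = 3:-2

YK:KB = -3/2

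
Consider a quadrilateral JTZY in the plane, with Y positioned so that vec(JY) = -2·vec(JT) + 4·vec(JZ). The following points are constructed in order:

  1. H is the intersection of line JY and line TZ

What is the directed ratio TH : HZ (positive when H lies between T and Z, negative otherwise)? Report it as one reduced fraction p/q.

TH:HZ = -2

Set J = (0, 0), T = (1, 0), Z = (0, 1), Y = (-2, 4); any affine frame gives the same invariant.
1. H is the intersection of line JY and line TZ ⇒ H = (-1, 2)
H = T + t·(Z−T) with t = 2, so TH:HZ = t:(1−t) = 2:-1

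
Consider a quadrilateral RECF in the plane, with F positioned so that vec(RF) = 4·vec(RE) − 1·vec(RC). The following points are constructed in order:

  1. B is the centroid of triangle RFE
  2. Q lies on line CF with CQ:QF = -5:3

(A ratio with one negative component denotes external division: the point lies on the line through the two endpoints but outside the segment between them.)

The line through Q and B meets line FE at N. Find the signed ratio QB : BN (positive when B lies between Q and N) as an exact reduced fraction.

Assign R = (0, 0), E = (1, 0), C = (0, 1), F = (4, -1) — the answer is frame-independent, so this choice is without loss of generality.
1. B is the centroid of triangle RFE ⇒ B = (5/3, -1/3)
2. Q lies on line CF with CQ:QF = -5:3 ⇒ Q = (10, -4)
line QB meets FE at N = (5/8, 1/8)
B = Q + t·(N−Q) with t = 8/9, so QB:BN = 8/9:1/9

QB:BN = 8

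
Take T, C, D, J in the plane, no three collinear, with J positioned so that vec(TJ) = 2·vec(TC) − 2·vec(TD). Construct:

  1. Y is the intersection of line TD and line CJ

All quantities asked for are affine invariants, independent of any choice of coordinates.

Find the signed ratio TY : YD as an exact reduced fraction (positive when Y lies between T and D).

Assign T = (0, 0), C = (1, 0), D = (0, 1), J = (2, -2) — the answer is frame-independent, so this choice is without loss of generality.
1. Y is the intersection of line TD and line CJ ⇒ Y = (0, 2)
Y = T + t·(D−T) with t = 2, so TY:YD = t:(1−t) = 2:-1

TY:YD = -2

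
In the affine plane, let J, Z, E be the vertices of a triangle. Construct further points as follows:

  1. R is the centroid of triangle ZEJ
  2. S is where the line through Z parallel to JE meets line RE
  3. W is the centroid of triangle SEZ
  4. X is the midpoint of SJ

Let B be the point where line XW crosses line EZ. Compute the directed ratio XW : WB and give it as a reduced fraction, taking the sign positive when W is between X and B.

Set J = (0, 0), Z = (1, 0), E = (0, 1); any affine frame gives the same invariant.
1. R is the centroid of triangle ZEJ ⇒ R = (1/3, 1/3)
2. S is where the line through Z parallel to JE meets line RE ⇒ S = (1, -1)
3. W is the centroid of triangle SEZ ⇒ W = (2/3, 0)
4. X is the midpoint of SJ ⇒ X = (1/2, -1/2)
line XW meets EZ at B = (3/4, 1/4)
W = X + t·(B−X) with t = 2/3, so XW:WB = 2/3:1/3

XW:WB = 2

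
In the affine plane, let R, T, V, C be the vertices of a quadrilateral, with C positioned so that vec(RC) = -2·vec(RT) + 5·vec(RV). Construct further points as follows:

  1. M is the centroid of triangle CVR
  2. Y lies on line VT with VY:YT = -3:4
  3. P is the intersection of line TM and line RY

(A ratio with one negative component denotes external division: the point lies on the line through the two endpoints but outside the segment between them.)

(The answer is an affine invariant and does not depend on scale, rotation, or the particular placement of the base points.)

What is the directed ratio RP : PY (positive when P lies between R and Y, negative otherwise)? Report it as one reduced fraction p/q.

Assign R = (0, 0), T = (1, 0), V = (0, 1), C = (-2, 5) — the answer is frame-independent, so this choice is without loss of generality.
1. M is the centroid of triangle CVR ⇒ M = (-2/3, 2)
2. Y lies on line VT with VY:YT = -3:4 ⇒ Y = (-3, 4)
3. P is the intersection of line TM and line RY ⇒ P = (-9, 12)
P = R + t·(Y−R) with t = 3, so RP:PY = t:(1−t) = 3:-2

RP:PY = -3/2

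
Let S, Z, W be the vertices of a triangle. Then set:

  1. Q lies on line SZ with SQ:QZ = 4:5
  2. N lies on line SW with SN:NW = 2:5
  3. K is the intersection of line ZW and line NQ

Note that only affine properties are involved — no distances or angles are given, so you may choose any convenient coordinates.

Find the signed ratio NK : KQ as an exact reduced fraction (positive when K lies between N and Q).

NK:KQ = -9/7

Work in coordinates with S = (0, 0), Z = (1, 0), W = (0, 1).
1. Q lies on line SZ with SQ:QZ = 4:5 ⇒ Q = (4/9, 0)
2. N lies on line SW with SN:NW = 2:5 ⇒ N = (0, 2/7)
3. K is the intersection of line ZW and line NQ ⇒ K = (2, -1)
K = N + t·(Q−N) with t = 9/2, so NK:KQ = t:(1−t) = 9/2:-7/2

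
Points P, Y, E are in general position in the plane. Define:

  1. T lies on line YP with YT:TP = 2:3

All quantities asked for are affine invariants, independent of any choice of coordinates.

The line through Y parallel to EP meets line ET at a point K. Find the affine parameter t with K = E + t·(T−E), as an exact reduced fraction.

Work in coordinates with P = (0, 0), Y = (1, 0), E = (0, 1).
1. T lies on line YP with YT:TP = 2:3 ⇒ T = (3/5, 0)
through Y parallel to EP: direction (0, -1); meets ET at K = (1, -2/3)
K = E + t·(T−E) with t = 5/3

t = 5/3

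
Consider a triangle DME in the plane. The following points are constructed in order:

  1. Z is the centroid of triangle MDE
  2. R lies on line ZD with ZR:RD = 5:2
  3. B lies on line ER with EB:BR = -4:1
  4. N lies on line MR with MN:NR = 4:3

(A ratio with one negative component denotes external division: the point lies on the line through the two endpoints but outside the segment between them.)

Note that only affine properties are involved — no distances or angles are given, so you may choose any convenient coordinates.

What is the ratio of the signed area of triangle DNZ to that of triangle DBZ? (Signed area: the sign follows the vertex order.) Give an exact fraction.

Choose coordinates D = (0, 0), M = (1, 0), E = (0, 1).
1. Z is the centroid of triangle MDE ⇒ Z = (1/3, 1/3)
2. R lies on line ZD with ZR:RD = 5:2 ⇒ R = (2/21, 2/21)
3. B lies on line ER with EB:BR = -4:1 ⇒ B = (8/63, -13/63)
4. N lies on line MR with MN:NR = 4:3 ⇒ N = (71/147, 8/147)
2·[DNZ] = 1/7, 2·[DBZ] = 1/9
[DNZ]:[DBZ] = 1/7:1/9 = 9/7

[DNZ]:[DBZ] = 9/7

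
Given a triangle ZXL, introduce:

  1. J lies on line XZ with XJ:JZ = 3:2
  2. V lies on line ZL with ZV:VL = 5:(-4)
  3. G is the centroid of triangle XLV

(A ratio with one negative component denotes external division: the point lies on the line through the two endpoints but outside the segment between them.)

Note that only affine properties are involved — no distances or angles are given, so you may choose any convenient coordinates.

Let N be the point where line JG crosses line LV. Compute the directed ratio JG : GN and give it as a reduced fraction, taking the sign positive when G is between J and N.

JG:GN = 1/5

Set Z = (0, 0), X = (1, 0), L = (0, 1); any affine frame gives the same invariant.
1. J lies on line XZ with XJ:JZ = 3:2 ⇒ J = (2/5, 0)
2. V lies on line ZL with ZV:VL = 5:(-4) ⇒ V = (0, 5)
3. G is the centroid of triangle XLV ⇒ G = (1/3, 2)
line JG meets LV at N = (0, 12)
G = J + t·(N−J) with t = 1/6, so JG:GN = 1/6:5/6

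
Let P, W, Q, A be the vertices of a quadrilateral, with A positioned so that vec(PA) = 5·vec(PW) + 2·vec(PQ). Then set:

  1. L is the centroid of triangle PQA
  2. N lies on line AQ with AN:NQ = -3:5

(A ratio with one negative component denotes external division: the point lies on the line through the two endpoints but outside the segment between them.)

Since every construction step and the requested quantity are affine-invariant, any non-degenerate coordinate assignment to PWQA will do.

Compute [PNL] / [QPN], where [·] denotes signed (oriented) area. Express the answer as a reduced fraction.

[PNL]:[QPN] = 8/15

Work in coordinates with P = (0, 0), W = (1, 0), Q = (0, 1), A = (5, 2).
1. L is the centroid of triangle PQA ⇒ L = (5/3, 1)
2. N lies on line AQ with AN:NQ = -3:5 ⇒ N = (25/2, 7/2)
2·[PNL] = 20/3, 2·[QPN] = 25/2
[PNL]:[QPN] = 20/3:25/2 = 8/15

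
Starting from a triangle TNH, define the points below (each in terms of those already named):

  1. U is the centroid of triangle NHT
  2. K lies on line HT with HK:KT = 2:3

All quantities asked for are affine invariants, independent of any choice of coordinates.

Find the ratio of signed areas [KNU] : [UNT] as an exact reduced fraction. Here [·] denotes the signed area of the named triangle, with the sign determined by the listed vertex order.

Assign T = (0, 0), N = (1, 0), H = (0, 1) — the answer is frame-independent, so this choice is without loss of generality.
1. U is the centroid of triangle NHT ⇒ U = (1/3, 1/3)
2. K lies on line HT with HK:KT = 2:3 ⇒ K = (0, 3/5)
2·[KNU] = -1/15, 2·[UNT] = -1/3
[KNU]:[UNT] = -1/15:-1/3 = 1/5

[KNU]:[UNT] = 1/5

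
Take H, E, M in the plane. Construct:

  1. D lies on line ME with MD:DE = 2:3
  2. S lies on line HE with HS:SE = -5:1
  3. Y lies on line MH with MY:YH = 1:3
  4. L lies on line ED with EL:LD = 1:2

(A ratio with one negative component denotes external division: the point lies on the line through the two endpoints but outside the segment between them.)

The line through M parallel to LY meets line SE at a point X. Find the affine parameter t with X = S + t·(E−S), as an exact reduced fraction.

Choose coordinates H = (0, 0), E = (1, 0), M = (0, 1).
1. D lies on line ME with MD:DE = 2:3 ⇒ D = (2/5, 3/5)
2. S lies on line HE with HS:SE = -5:1 ⇒ S = (5/4, 0)
3. Y lies on line MH with MY:YH = 1:3 ⇒ Y = (0, 3/4)
4. L lies on line ED with EL:LD = 1:2 ⇒ L = (4/5, 1/5)
through M parallel to LY: direction (-4/5, 11/20); meets SE at X = (16/11, 0)
X = S + t·(E−S) with t = -9/11

t = -9/11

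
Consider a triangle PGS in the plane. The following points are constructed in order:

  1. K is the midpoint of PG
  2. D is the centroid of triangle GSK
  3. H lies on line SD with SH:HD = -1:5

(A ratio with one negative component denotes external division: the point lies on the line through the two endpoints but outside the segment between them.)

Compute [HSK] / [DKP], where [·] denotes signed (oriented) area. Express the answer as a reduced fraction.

Assign P = (0, 0), G = (1, 0), S = (0, 1) — the answer is frame-independent, so this choice is without loss of generality.
1. K is the midpoint of PG ⇒ K = (1/2, 0)
2. D is the centroid of triangle GSK ⇒ D = (1/2, 1/3)
3. H lies on line SD with SH:HD = -1:5 ⇒ H = (-1/8, 7/6)
2·[HSK] = -1/24, 2·[DKP] = -1/6
[HSK]:[DKP] = -1/24:-1/6 = 1/4

[HSK]:[DKP] = 1/4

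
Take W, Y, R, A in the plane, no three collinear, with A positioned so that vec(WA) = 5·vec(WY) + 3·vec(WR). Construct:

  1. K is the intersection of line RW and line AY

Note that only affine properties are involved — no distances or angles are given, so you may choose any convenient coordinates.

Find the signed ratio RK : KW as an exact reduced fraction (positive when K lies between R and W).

Assign W = (0, 0), Y = (1, 0), R = (0, 1), A = (5, 3) — the answer is frame-independent, so this choice is without loss of generality.
1. K is the intersection of line RW and line AY ⇒ K = (0, -3/4)
K = R + t·(W−R) with t = 7/4, so RK:KW = t:(1−t) = 7/4:-3/4

RK:KW = -7/3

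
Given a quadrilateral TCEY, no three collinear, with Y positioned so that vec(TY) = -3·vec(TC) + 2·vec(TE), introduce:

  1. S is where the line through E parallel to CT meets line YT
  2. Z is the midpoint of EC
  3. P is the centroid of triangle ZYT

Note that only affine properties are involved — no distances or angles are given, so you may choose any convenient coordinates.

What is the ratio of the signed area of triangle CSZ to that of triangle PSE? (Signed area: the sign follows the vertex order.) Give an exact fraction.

Assign T = (0, 0), C = (1, 0), E = (0, 1), Y = (-3, 2) — the answer is frame-independent, so this choice is without loss of generality.
1. S is where the line through E parallel to CT meets line YT ⇒ S = (-3/2, 1)
2. Z is the midpoint of EC ⇒ Z = (1/2, 1/2)
3. P is the centroid of triangle ZYT ⇒ P = (-5/6, 5/6)
2·[CSZ] = -3/4, 2·[PSE] = -1/4
[CSZ]:[PSE] = -3/4:-1/4 = 3

[CSZ]:[PSE] = 3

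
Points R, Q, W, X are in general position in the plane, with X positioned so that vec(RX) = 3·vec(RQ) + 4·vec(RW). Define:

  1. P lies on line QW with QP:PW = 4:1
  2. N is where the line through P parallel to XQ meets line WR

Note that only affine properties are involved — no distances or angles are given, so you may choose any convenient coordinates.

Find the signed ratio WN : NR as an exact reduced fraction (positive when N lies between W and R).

WN:NR = 3/2

Work in coordinates with R = (0, 0), Q = (1, 0), W = (0, 1), X = (3, 4).
1. P lies on line QW with QP:PW = 4:1 ⇒ P = (1/5, 4/5)
2. N is where the line through P parallel to XQ meets line WR ⇒ N = (0, 2/5)
N = W + t·(R−W) with t = 3/5, so WN:NR = t:(1−t) = 3/5:2/5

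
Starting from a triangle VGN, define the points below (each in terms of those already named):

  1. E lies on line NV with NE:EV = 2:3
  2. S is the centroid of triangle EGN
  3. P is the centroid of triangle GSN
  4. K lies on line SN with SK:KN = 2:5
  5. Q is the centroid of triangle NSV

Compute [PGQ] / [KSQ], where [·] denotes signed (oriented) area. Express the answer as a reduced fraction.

[PGQ]:[KSQ] = 161/30

Assign V = (0, 0), G = (1, 0), N = (0, 1) — the answer is frame-independent, so this choice is without loss of generality.
1. E lies on line NV with NE:EV = 2:3 ⇒ E = (0, 3/5)
2. S is the centroid of triangle EGN ⇒ S = (1/3, 8/15)
3. P is the centroid of triangle GSN ⇒ P = (4/9, 23/45)
4. K lies on line SN with SK:KN = 2:5 ⇒ K = (5/21, 2/3)
5. Q is the centroid of triangle NSV ⇒ Q = (1/9, 23/45)
2·[PGQ] = -23/135, 2·[KSQ] = -2/63
[PGQ]:[KSQ] = -23/135:-2/63 = 161/30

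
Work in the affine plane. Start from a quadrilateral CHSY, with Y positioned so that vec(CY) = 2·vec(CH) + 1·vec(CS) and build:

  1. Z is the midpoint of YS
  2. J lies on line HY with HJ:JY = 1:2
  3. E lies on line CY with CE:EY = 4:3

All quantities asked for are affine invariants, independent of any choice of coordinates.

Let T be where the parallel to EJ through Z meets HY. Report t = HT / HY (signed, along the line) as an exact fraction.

t = 4/9

Choose coordinates C = (0, 0), H = (1, 0), S = (0, 1), Y = (2, 1).
1. Z is the midpoint of YS ⇒ Z = (1, 1)
2. J lies on line HY with HJ:JY = 1:2 ⇒ J = (4/3, 1/3)
3. E lies on line CY with CE:EY = 4:3 ⇒ E = (8/7, 4/7)
through Z parallel to EJ: direction (4/21, -5/21); meets HY at T = (13/9, 4/9)
T = H + t·(Y−H) with t = 4/9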